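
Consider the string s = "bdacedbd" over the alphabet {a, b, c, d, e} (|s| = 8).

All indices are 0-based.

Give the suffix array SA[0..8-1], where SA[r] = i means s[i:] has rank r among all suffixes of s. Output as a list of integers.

[2, 6, 0, 3, 7, 1, 5, 4]

rank→(start, suffix):
  0 → (2, 'acedbd')
  1 → (6, 'bd')
  2 → (0, 'bdacedbd')
  3 → (3, 'cedbd')
  4 → (7, 'd')
  5 → (1, 'dacedbd')
  6 → (5, 'dbd')
  7 → (4, 'edbd')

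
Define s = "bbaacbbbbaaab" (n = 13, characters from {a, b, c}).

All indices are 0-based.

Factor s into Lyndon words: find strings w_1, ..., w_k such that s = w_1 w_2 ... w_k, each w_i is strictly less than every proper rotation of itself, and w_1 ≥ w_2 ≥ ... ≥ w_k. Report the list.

["b", "b", "aacbbbb", "aaab"]

emit factor 1: 'b' (i=0, period=1)
emit factor 2: 'b' (i=1, period=1)
emit factor 3: 'aacbbbb' (i=2, period=7)
emit factor 4: 'aaab' (i=9, period=4)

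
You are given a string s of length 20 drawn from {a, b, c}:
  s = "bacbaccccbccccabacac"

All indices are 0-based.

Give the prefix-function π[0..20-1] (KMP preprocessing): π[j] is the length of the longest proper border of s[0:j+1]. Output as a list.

[0, 0, 0, 1, 2, 3, 0, 0, 0, 1, 0, 0, 0, 0, 0, 1, 2, 3, 0, 0]

π[0] = 0
j=1 s[j]='a': π[1]=0 (border '')
j=2 s[j]='c': π[2]=0 (border '')
j=3 s[j]='b': π[3]=1 (border 'b')
j=4 s[j]='a': π[4]=2 (border 'ba')
j=5 s[j]='c': π[5]=3 (border 'bac')
j=6 s[j]='c': k: 3→0; π[6]=0 (border '')
j=7 s[j]='c': π[7]=0 (border '')
j=8 s[j]='c': π[8]=0 (border '')
j=9 s[j]='b': π[9]=1 (border 'b')
j=10 s[j]='c': k: 1→0; π[10]=0 (border '')
j=11 s[j]='c': π[11]=0 (border '')
j=12 s[j]='c': π[12]=0 (border '')
j=13 s[j]='c': π[13]=0 (border '')
j=14 s[j]='a': π[14]=0 (border '')
j=15 s[j]='b': π[15]=1 (border 'b')
j=16 s[j]='a': π[16]=2 (border 'ba')
j=17 s[j]='c': π[17]=3 (border 'bac')
j=18 s[j]='a': k: 3→0; π[18]=0 (border '')
j=19 s[j]='c': π[19]=0 (border '')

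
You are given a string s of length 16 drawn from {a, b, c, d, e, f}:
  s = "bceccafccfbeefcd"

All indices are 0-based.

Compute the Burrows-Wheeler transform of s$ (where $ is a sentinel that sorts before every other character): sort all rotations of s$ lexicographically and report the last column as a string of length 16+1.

rank  rotation           last
    0  $bceccafccfbeefcd  d
    1  afccfbeefcd$bcecc  c
    2  bceccafccfbeefcd$  $
    3  beefcd$bceccafccf  f
    4  cafccfbeefcd$bcec  c
    5  ccafccfbeefcd$bce  e
    6  ccfbeefcd$bceccaf  f
    7  cd$bceccafccfbeef  f
    8  ceccafccfbeefcd$b  b
    9  cfbeefcd$bceccafc  c
   10  d$bceccafccfbeefc  c
   11  eccafccfbeefcd$bc  c
   12  eefcd$bceccafccfb  b
   13  efcd$bceccafccfbe  e
   14  fbeefcd$bceccafcc  c
   15  fccfbeefcd$bcecca  a
   16  fcd$bceccafccfbee  e

dc$fceffbcccbecae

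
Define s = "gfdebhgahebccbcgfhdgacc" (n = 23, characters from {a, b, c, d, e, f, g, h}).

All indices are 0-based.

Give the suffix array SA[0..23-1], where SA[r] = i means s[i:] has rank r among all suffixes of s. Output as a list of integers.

[20, 7, 10, 13, 4, 22, 12, 21, 11, 14, 2, 18, 9, 3, 1, 16, 19, 6, 0, 15, 17, 8, 5]

sorted suffixes:
  #0 SA[0]=20  'acc'
  #1 SA[1]=7  'ahebccbcgfhdgacc'
  #2 SA[2]=10  'bccbcgfhdgacc'
  #3 SA[3]=13  'bcgfhdgacc'
  #4 SA[4]=4  'bhgahebccbcgfhdgacc'
  #5 SA[5]=22  'c'
  #6 SA[6]=12  'cbcgfhdgacc'
  #7 SA[7]=21  'cc'
  #8 SA[8]=11  'ccbcgfhdgacc'
  #9 SA[9]=14  'cgfhdgacc'
  #10 SA[10]=2  'debhgahebccbcgfhdgacc'
  #11 SA[11]=18  'dgacc'
  #12 SA[12]=9  'ebccbcgfhdgacc'
  #13 SA[13]=3  'ebhgahebccbcgfhdgacc'
  #14 SA[14]=1  'fdebhgahebccbcgfhdgacc'
  #15 SA[15]=16  'fhdgacc'
  #16 SA[16]=19  'gacc'
  #17 SA[17]=6  'gahebccbcgfhdgacc'
  #18 SA[18]=0  'gfdebhgahebccbcgfhdgacc'
  #19 SA[19]=15  'gfhdgacc'
  #20 SA[20]=17  'hdgacc'
  #21 SA[21]=8  'hebccbcgfhdgacc'
  #22 SA[22]=5  'hgahebccbcgfhdgacc'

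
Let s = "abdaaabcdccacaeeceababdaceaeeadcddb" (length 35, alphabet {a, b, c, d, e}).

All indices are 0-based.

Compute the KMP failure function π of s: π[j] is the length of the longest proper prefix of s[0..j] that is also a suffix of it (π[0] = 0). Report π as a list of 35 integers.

π[0] = 0
j=1 s[j]='b': π[1]=0 (border '')
j=2 s[j]='d': π[2]=0 (border '')
j=3 s[j]='a': π[3]=1 (border 'a')
j=4 s[j]='a': k: 1→0; π[4]=1 (border 'a')
j=5 s[j]='a': k: 1→0; π[5]=1 (border 'a')
j=6 s[j]='b': π[6]=2 (border 'ab')
j=7 s[j]='c': k: 2→0; π[7]=0 (border '')
j=8 s[j]='d': π[8]=0 (border '')
j=9 s[j]='c': π[9]=0 (border '')
j=10 s[j]='c': π[10]=0 (border '')
j=11 s[j]='a': π[11]=1 (border 'a')
j=12 s[j]='c': k: 1→0; π[12]=0 (border '')
j=13 s[j]='a': π[13]=1 (border 'a')
j=14 s[j]='e': k: 1→0; π[14]=0 (border '')
j=15 s[j]='e': π[15]=0 (border '')
j=16 s[j]='c': π[16]=0 (border '')
j=17 s[j]='e': π[17]=0 (border '')
j=18 s[j]='a': π[18]=1 (border 'a')
j=19 s[j]='b': π[19]=2 (border 'ab')
j=20 s[j]='a': k: 2→0; π[20]=1 (border 'a')
j=21 s[j]='b': π[21]=2 (border 'ab')
j=22 s[j]='d': π[22]=3 (border 'abd')
j=23 s[j]='a': π[23]=4 (border 'abda')
j=24 s[j]='c': k: 4→1→0; π[24]=0 (border '')
j=25 s[j]='e': π[25]=0 (border '')
j=26 s[j]='a': π[26]=1 (border 'a')
j=27 s[j]='e': k: 1→0; π[27]=0 (border '')
j=28 s[j]='e': π[28]=0 (border '')
j=29 s[j]='a': π[29]=1 (border 'a')
j=30 s[j]='d': k: 1→0; π[30]=0 (border '')
j=31 s[j]='c': π[31]=0 (border '')
j=32 s[j]='d': π[32]=0 (border '')
j=33 s[j]='d': π[33]=0 (border '')
j=34 s[j]='b': π[34]=0 (border '')

[0, 0, 0, 1, 1, 1, 2, 0, 0, 0, 0, 1, 0, 1, 0, 0, 0, 0, 1, 2, 1, 2, 3, 4, 0, 0, 1, 0, 0, 1, 0, 0, 0, 0, 0]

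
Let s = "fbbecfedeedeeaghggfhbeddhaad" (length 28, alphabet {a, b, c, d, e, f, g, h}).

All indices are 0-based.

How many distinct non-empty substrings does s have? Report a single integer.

rank→(start, suffix):
  0 → (25, 'aad')
  1 → (26, 'ad')
  2 → (13, 'aghggfhbeddhaad')
  3 → (1, 'bbecfedeedeeaghggfhbeddhaad')
  4 → (2, 'becfedeedeeaghggfhbeddhaad')
  5 → (20, 'beddhaad')
  6 → (4, 'cfedeedeeaghggfhbeddhaad')
  7 → (27, 'd')
  8 → (22, 'ddhaad')
  9 → (10, 'deeaghggfhbeddhaad')
  10 → (7, 'deedeeaghggfhbeddhaad')
  11 → (23, 'dhaad')
  12 → (12, 'eaghggfhbeddhaad')
  13 → (3, 'ecfedeedeeaghggfhbeddhaad')
  14 → (21, 'eddhaad')
  15 → (9, 'edeeaghggfhbeddhaad')
  16 → (6, 'edeedeeaghggfhbeddhaad')
  17 → (11, 'eeaghggfhbeddhaad')
  18 → (8, 'eedeeaghggfhbeddhaad')
  19 → (0, 'fbbecfedeedeeaghggfhbeddhaad')
  20 → (5, 'fedeedeeaghggfhbeddhaad')
  21 → (18, 'fhbeddhaad')
  22 → (17, 'gfhbeddhaad')
  23 → (16, 'ggfhbeddhaad')
  24 → (14, 'ghggfhbeddhaad')
  25 → (24, 'haad')
  26 → (19, 'hbeddhaad')
  27 → (15, 'hggfhbeddhaad')

SA = [25, 26, 13, 1, 2, 20, 4, 27, 22, 10, 7, 23, 12, 3, 21, 9, 6, 11, 8, 0, 5, 18, 17, 16, 14, 24, 19, 15]
rank  pair      lcp
   1  s[25:],s[26:]  1  'a'
   2  s[26:],s[13:]  1  'a'
   3  s[13:],s[1:]  0  ''
   4  s[1:],s[2:]  1  'b'
   5  s[2:],s[20:]  2  'be'
   6  s[20:],s[4:]  0  ''
   7  s[4:],s[27:]  0  ''
   8  s[27:],s[22:]  1  'd'
   9  s[22:],s[10:]  1  'd'
  10  s[10:],s[7:]  3  'dee'
  11  s[7:],s[23:]  1  'd'
  12  s[23:],s[12:]  0  ''
  13  s[12:],s[3:]  1  'e'
  14  s[3:],s[21:]  1  'e'
  15  s[21:],s[9:]  2  'ed'
  16  s[9:],s[6:]  4  'edee'
  17  s[6:],s[11:]  1  'e'
  18  s[11:],s[8:]  2  'ee'
  19  s[8:],s[0:]  0  ''
  20  s[0:],s[5:]  1  'f'
  21  s[5:],s[18:]  1  'f'
  22  s[18:],s[17:]  0  ''
  23  s[17:],s[16:]  1  'g'
  24  s[16:],s[14:]  1  'g'
  25  s[14:],s[24:]  0  ''
  26  s[24:],s[19:]  1  'h'
  27  s[19:],s[15:]  1  'h'

n(n+1)/2 = 28·29/2 = 406
Σ LCP = 0 + 1 + 1 + 0 + 1 + 2 + 0 + 0 + 1 + 1 + 3 + 1 + 0 + 1 + 1 + 2 + 4 + 1 + 2 + 0 + 1 + 1 + 0 + 1 + 1 + 0 + 1 + 1 = 28
distinct = 406 − 28 = 378

378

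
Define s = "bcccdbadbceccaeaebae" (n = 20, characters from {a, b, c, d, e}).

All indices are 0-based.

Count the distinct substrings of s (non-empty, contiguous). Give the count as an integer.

rank | idx | suffix
   0 |   6 | adbceccaeaebae
   1 |  18 | ae
   2 |  13 | aeaebae
   3 |  15 | aebae
   4 |   5 | badbceccaeaebae
   5 |  17 | bae
   6 |   0 | bcccdbadbceccaeaebae
   7 |   8 | bceccaeaebae
   8 |  12 | caeaebae
   9 |  11 | ccaeaebae
  10 |   1 | cccdbadbceccaeaebae
  11 |   2 | ccdbadbceccaeaebae
  12 |   3 | cdbadbceccaeaebae
  13 |   9 | ceccaeaebae
  14 |   4 | dbadbceccaeaebae
  15 |   7 | dbceccaeaebae
  16 |  19 | e
  17 |  14 | eaebae
  18 |  16 | ebae
  19 |  10 | eccaeaebae

SA = [6, 18, 13, 15, 5, 17, 0, 8, 12, 11, 1, 2, 3, 9, 4, 7, 19, 14, 16, 10]
i: (SA[i-1],SA[i]) lcp shared
  1: (6,18) 1 'a'
  2: (18,13) 2 'ae'
  3: (13,15) 2 'ae'
  4: (15,5) 0 ''
  5: (5,17) 2 'ba'
  6: (17,0) 1 'b'
  7: (0,8) 2 'bc'
  8: (8,12) 0 ''
  9: (12,11) 1 'c'
  10: (11,1) 2 'cc'
  11: (1,2) 2 'cc'
  12: (2,3) 1 'c'
  13: (3,9) 1 'c'
  14: (9,4) 0 ''
  15: (4,7) 2 'db'
  16: (7,19) 0 ''
  17: (19,14) 1 'e'
  18: (14,16) 1 'e'
  19: (16,10) 1 'e'

n(n+1)/2 = 20·21/2 = 210
Σ LCP = 0 + 1 + 2 + 2 + 0 + 2 + 1 + 2 + 0 + 1 + 2 + 2 + 1 + 1 + 0 + 2 + 0 + 1 + 1 + 1 = 22
distinct = 210 − 22 = 188

188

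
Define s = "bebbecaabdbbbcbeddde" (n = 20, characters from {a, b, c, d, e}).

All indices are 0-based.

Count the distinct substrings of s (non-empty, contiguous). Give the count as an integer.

rank | idx | suffix
   0 |   6 | aabdbbbcbeddde
   1 |   7 | abdbbbcbeddde
   2 |  10 | bbbcbeddde
   3 |  11 | bbcbeddde
   4 |   2 | bbecaabdbbbcbeddde
   5 |  12 | bcbeddde
   6 |   8 | bdbbbcbeddde
   7 |   0 | bebbecaabdbbbcbeddde
   8 |   3 | becaabdbbbcbeddde
   9 |  14 | beddde
  10 |   5 | caabdbbbcbeddde
  11 |  13 | cbeddde
  12 |   9 | dbbbcbeddde
  13 |  16 | ddde
  14 |  17 | dde
  15 |  18 | de
  16 |  19 | e
  17 |   1 | ebbecaabdbbbcbeddde
  18 |   4 | ecaabdbbbcbeddde
  19 |  15 | eddde

SA = [6, 7, 10, 11, 2, 12, 8, 0, 3, 14, 5, 13, 9, 16, 17, 18, 19, 1, 4, 15]
[i] adj suffixes → lcp
  [1] 6/7 → 1 ('a')
  [2] 7/10 → 0 ('')
  [3] 10/11 → 2 ('bb')
  [4] 11/2 → 2 ('bb')
  [5] 2/12 → 1 ('b')
  [6] 12/8 → 1 ('b')
  [7] 8/0 → 1 ('b')
  [8] 0/3 → 2 ('be')
  [9] 3/14 → 2 ('be')
  [10] 14/5 → 0 ('')
  [11] 5/13 → 1 ('c')
  [12] 13/9 → 0 ('')
  [13] 9/16 → 1 ('d')
  [14] 16/17 → 2 ('dd')
  [15] 17/18 → 1 ('d')
  [16] 18/19 → 0 ('')
  [17] 19/1 → 1 ('e')
  [18] 1/4 → 1 ('e')
  [19] 4/15 → 1 ('e')

n(n+1)/2 = 20·21/2 = 210
Σ LCP = 0 + 1 + 0 + 2 + 2 + 1 + 1 + 1 + 2 + 2 + 0 + 1 + 0 + 1 + 2 + 1 + 0 + 1 + 1 + 1 = 20
distinct = 210 − 20 = 190

190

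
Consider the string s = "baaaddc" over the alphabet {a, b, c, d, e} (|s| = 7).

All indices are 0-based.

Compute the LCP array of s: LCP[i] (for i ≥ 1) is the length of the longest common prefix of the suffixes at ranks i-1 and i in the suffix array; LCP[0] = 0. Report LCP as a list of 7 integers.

rank→(start, suffix):
  0 → (1, 'aaaddc')
  1 → (2, 'aaddc')
  2 → (3, 'addc')
  3 → (0, 'baaaddc')
  4 → (6, 'c')
  5 → (5, 'dc')
  6 → (4, 'ddc')

SA = [1, 2, 3, 0, 6, 5, 4]
rank  pair      lcp
   1  s[1:],s[2:]  2  'aa'
   2  s[2:],s[3:]  1  'a'
   3  s[3:],s[0:]  0  ''
   4  s[0:],s[6:]  0  ''
   5  s[6:],s[5:]  0  ''
   6  s[5:],s[4:]  1  'd'

[0, 2, 1, 0, 0, 0, 1]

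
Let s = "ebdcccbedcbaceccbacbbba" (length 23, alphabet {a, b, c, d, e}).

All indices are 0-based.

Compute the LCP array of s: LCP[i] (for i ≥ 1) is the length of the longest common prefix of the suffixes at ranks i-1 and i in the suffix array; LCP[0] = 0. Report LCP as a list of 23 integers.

sorted suffixes:
  #0 SA[0]=22  'a'
  #1 SA[1]=17  'acbbba'
  #2 SA[2]=11  'aceccbacbbba'
  #3 SA[3]=21  'ba'
  #4 SA[4]=16  'bacbbba'
  #5 SA[5]=10  'baceccbacbbba'
  #6 SA[6]=20  'bba'
  #7 SA[7]=19  'bbba'
  #8 SA[8]=1  'bdcccbedcbaceccbacbbba'
  #9 SA[9]=6  'bedcbaceccbacbbba'
  #10 SA[10]=15  'cbacbbba'
  #11 SA[11]=9  'cbaceccbacbbba'
  #12 SA[12]=18  'cbbba'
  #13 SA[13]=5  'cbedcbaceccbacbbba'
  #14 SA[14]=14  'ccbacbbba'
  #15 SA[15]=4  'ccbedcbaceccbacbbba'
  #16 SA[16]=3  'cccbedcbaceccbacbbba'
  #17 SA[17]=12  'ceccbacbbba'
  #18 SA[18]=8  'dcbaceccbacbbba'
  #19 SA[19]=2  'dcccbedcbaceccbacbbba'
  #20 SA[20]=0  'ebdcccbedcbaceccbacbbba'
  #21 SA[21]=13  'eccbacbbba'
  #22 SA[22]=7  'edcbaceccbacbbba'

SA = [22, 17, 11, 21, 16, 10, 20, 19, 1, 6, 15, 9, 18, 5, 14, 4, 3, 12, 8, 2, 0, 13, 7]
i: (SA[i-1],SA[i]) lcp shared
  1: (22,17) 1 'a'
  2: (17,11) 2 'ac'
  3: (11,21) 0 ''
  4: (21,16) 2 'ba'
  5: (16,10) 3 'bac'
  6: (10,20) 1 'b'
  7: (20,19) 2 'bb'
  8: (19,1) 1 'b'
  9: (1,6) 1 'b'
  10: (6,15) 0 ''
  11: (15,9) 4 'cbac'
  12: (9,18) 2 'cb'
  13: (18,5) 2 'cb'
  14: (5,14) 1 'c'
  15: (14,4) 3 'ccb'
  16: (4,3) 2 'cc'
  17: (3,12) 1 'c'
  18: (12,8) 0 ''
  19: (8,2) 2 'dc'
  20: (2,0) 0 ''
  21: (0,13) 1 'e'
  22: (13,7) 1 'e'

[0, 1, 2, 0, 2, 3, 1, 2, 1, 1, 0, 4, 2, 2, 1, 3, 2, 1, 0, 2, 0, 1, 1]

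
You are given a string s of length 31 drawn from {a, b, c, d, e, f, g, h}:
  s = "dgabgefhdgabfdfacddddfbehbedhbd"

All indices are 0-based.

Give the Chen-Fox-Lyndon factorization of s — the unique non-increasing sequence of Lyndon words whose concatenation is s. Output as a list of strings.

emit factor 1: 'dg' (i=0, period=2)
emit factor 2: 'abgefhdg' (i=2, period=8)
emit factor 3: 'abfdfacddddfbehbedhbd' (i=10, period=21)

["dg", "abgefhdg", "abfdfacddddfbehbedhbd"]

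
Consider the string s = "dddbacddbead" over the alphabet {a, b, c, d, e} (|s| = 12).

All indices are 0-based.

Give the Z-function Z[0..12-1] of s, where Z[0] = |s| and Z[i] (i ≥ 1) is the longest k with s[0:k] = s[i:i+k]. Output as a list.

[12, 2, 1, 0, 0, 0, 2, 1, 0, 0, 0, 1]

Z[0]=12
i=1: i≥r, start 0; Z[1]=2 scan→box=[1,3)
i=2: min(r-i=1, Z[1]=2)=1; Z[2]=1
i=3: i≥r, start 0; Z[3]=0
i=4: i≥r, start 0; Z[4]=0
i=5: i≥r, start 0; Z[5]=0
i=6: i≥r, start 0; Z[6]=2 scan→box=[6,8)
i=7: min(r-i=1, Z[1]=2)=1; Z[7]=1
i=8: i≥r, start 0; Z[8]=0
i=9: i≥r, start 0; Z[9]=0
i=10: i≥r, start 0; Z[10]=0
i=11: i≥r, start 0; Z[11]=1 scan→box=[11,12)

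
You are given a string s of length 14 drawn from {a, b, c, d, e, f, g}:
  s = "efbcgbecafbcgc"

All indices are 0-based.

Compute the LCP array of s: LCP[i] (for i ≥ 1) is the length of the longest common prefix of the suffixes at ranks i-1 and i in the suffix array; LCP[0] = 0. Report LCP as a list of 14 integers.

[0, 0, 3, 1, 0, 1, 1, 2, 0, 1, 0, 4, 0, 1]

rank→(start, suffix):
  0 → (8, 'afbcgc')
  1 → (2, 'bcgbecafbcgc')
  2 → (10, 'bcgc')
  3 → (5, 'becafbcgc')
  4 → (13, 'c')
  5 → (7, 'cafbcgc')
  6 → (3, 'cgbecafbcgc')
  7 → (11, 'cgc')
  8 → (6, 'ecafbcgc')
  9 → (0, 'efbcgbecafbcgc')
  10 → (1, 'fbcgbecafbcgc')
  11 → (9, 'fbcgc')
  12 → (4, 'gbecafbcgc')
  13 → (12, 'gc')

SA = [8, 2, 10, 5, 13, 7, 3, 11, 6, 0, 1, 9, 4, 12]
rank  pair      lcp
   1  s[8:],s[2:]  0  ''
   2  s[2:],s[10:]  3  'bcg'
   3  s[10:],s[5:]  1  'b'
   4  s[5:],s[13:]  0  ''
   5  s[13:],s[7:]  1  'c'
   6  s[7:],s[3:]  1  'c'
   7  s[3:],s[11:]  2  'cg'
   8  s[11:],s[6:]  0  ''
   9  s[6:],s[0:]  1  'e'
  10  s[0:],s[1:]  0  ''
  11  s[1:],s[9:]  4  'fbcg'
  12  s[9:],s[4:]  0  ''
  13  s[4:],s[12:]  1  'g'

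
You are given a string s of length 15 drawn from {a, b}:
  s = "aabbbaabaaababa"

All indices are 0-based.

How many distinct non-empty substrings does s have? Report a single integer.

91

rank→(start, suffix):
  0 → (14, 'a')
  1 → (8, 'aaababa')
  2 → (5, 'aabaaababa')
  3 → (9, 'aababa')
  4 → (0, 'aabbbaabaaababa')
  5 → (12, 'aba')
  6 → (6, 'abaaababa')
  7 → (10, 'ababa')
  8 → (1, 'abbbaabaaababa')
  9 → (13, 'ba')
  10 → (7, 'baaababa')
  11 → (4, 'baabaaababa')
  12 → (11, 'baba')
  13 → (3, 'bbaabaaababa')
  14 → (2, 'bbbaabaaababa')

SA = [14, 8, 5, 9, 0, 12, 6, 10, 1, 13, 7, 4, 11, 3, 2]
[i] adj suffixes → lcp
  [1] 14/8 → 1 ('a')
  [2] 8/5 → 2 ('aa')
  [3] 5/9 → 4 ('aaba')
  [4] 9/0 → 3 ('aab')
  [5] 0/12 → 1 ('a')
  [6] 12/6 → 3 ('aba')
  [7] 6/10 → 3 ('aba')
  [8] 10/1 → 2 ('ab')
  [9] 1/13 → 0 ('')
  [10] 13/7 → 2 ('ba')
  [11] 7/4 → 3 ('baa')
  [12] 4/11 → 2 ('ba')
  [13] 11/3 → 1 ('b')
  [14] 3/2 → 2 ('bb')

n(n+1)/2 = 15·16/2 = 120
Σ LCP = 0 + 1 + 2 + 4 + 3 + 1 + 3 + 3 + 2 + 0 + 2 + 3 + 2 + 1 + 2 = 29
distinct = 120 − 29 = 91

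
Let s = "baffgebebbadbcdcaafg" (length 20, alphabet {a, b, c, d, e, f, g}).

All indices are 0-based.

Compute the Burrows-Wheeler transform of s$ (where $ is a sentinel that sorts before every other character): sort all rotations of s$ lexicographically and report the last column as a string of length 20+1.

rank  rotation               last
    0  $baffgebebbadbcdcaafg  g
    1  aafg$baffgebebbadbcdc  c
    2  adbcdcaafg$baffgebebb  b
    3  affgebebbadbcdcaafg$b  b
    4  afg$baffgebebbadbcdca  a
    5  badbcdcaafg$baffgebeb  b
    6  baffgebebbadbcdcaafg$  $
    7  bbadbcdcaafg$baffgebe  e
    8  bcdcaafg$baffgebebbad  d
    9  bebbadbcdcaafg$baffge  e
   10  caafg$baffgebebbadbcd  d
   11  cdcaafg$baffgebebbadb  b
   12  dbcdcaafg$baffgebebba  a
   13  dcaafg$baffgebebbadbc  c
   14  ebbadbcdcaafg$baffgeb  b
   15  ebebbadbcdcaafg$baffg  g
   16  ffgebebbadbcdcaafg$ba  a
   17  fg$baffgebebbadbcdcaa  a
   18  fgebebbadbcdcaafg$baf  f
   19  g$baffgebebbadbcdcaaf  f
   20  gebebbadbcdcaafg$baff  f

gcbbab$ededbacbgaafff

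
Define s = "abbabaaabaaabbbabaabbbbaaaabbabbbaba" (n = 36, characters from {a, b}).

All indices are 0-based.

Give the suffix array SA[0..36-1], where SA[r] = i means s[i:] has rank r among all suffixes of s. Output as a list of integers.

rank | idx | suffix
   0 |  35 | a
   1 |  23 | aaaabbabbbaba
   2 |   5 | aaabaaabbbabaabbbbaaaabbabbbaba
   3 |  24 | aaabbabbbaba
   4 |   9 | aaabbbabaabbbbaaaabbabbbaba
   5 |   6 | aabaaabbbabaabbbbaaaabbabbbaba
   6 |  25 | aabbabbbaba
   7 |  10 | aabbbabaabbbbaaaabbabbbaba
   8 |  17 | aabbbbaaaabbabbbaba
   9 |  33 | aba
  10 |   3 | abaaabaaabbbabaabbbbaaaabbabbbaba
  11 |   7 | abaaabbbabaabbbbaaaabbabbbaba
  12 |  15 | abaabbbbaaaabbabbbaba
  13 |   0 | abbabaaabaaabbbabaabbbbaaaabbabbbaba
  14 |  26 | abbabbbaba
  15 |  29 | abbbaba
  16 |  11 | abbbabaabbbbaaaabbabbbaba
  17 |  18 | abbbbaaaabbabbbaba
  18 |  34 | ba
  19 |  22 | baaaabbabbbaba
  20 |   4 | baaabaaabbbabaabbbbaaaabbabbbaba
  21 |   8 | baaabbbabaabbbbaaaabbabbbaba
  22 |  16 | baabbbbaaaabbabbbaba
  23 |  32 | baba
  24 |   2 | babaaabaaabbbabaabbbbaaaabbabbbaba
  25 |  14 | babaabbbbaaaabbabbbaba
  26 |  28 | babbbaba
  27 |  21 | bbaaaabbabbbaba
  28 |  31 | bbaba
  29 |   1 | bbabaaabaaabbbabaabbbbaaaabbabbbaba
  30 |  13 | bbabaabbbbaaaabbabbbaba
  31 |  27 | bbabbbaba
  32 |  20 | bbbaaaabbabbbaba
  33 |  30 | bbbaba
  34 |  12 | bbbabaabbbbaaaabbabbbaba
  35 |  19 | bbbbaaaabbabbbaba

[35, 23, 5, 24, 9, 6, 25, 10, 17, 33, 3, 7, 15, 0, 26, 29, 11, 18, 34, 22, 4, 8, 16, 32, 2, 14, 28, 21, 31, 1, 13, 27, 20, 30, 12, 19]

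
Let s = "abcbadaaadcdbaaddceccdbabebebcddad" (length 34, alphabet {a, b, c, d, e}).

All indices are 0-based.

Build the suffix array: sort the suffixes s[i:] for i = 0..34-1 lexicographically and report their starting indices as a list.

[6, 7, 13, 0, 23, 32, 4, 8, 14, 12, 22, 3, 1, 28, 26, 24, 2, 19, 10, 20, 29, 17, 33, 5, 31, 11, 21, 9, 16, 30, 15, 27, 25, 18]

sorted suffixes:
  #0 SA[0]=6  'aaadcdbaaddceccdbabebebcddad'
  #1 SA[1]=7  'aadcdbaaddceccdbabebebcddad'
  #2 SA[2]=13  'aaddceccdbabebebcddad'
  #3 SA[3]=0  'abcbadaaadcdbaaddceccdbabebebcddad'
  #4 SA[4]=23  'abebebcddad'
  #5 SA[5]=32  'ad'
  #6 SA[6]=4  'adaaadcdbaaddceccdbabebebcddad'
  #7 SA[7]=8  'adcdbaaddceccdbabebebcddad'
  #8 SA[8]=14  'addceccdbabebebcddad'
  #9 SA[9]=12  'baaddceccdbabebebcddad'
  #10 SA[10]=22  'babebebcddad'
  #11 SA[11]=3  'badaaadcdbaaddceccdbabebebcddad'
  #12 SA[12]=1  'bcbadaaadcdbaaddceccdbabebebcddad'
  #13 SA[13]=28  'bcddad'
  #14 SA[14]=26  'bebcddad'
  #15 SA[15]=24  'bebebcddad'
  #16 SA[16]=2  'cbadaaadcdbaaddceccdbabebebcddad'
  #17 SA[17]=19  'ccdbabebebcddad'
  #18 SA[18]=10  'cdbaaddceccdbabebebcddad'
  #19 SA[19]=20  'cdbabebebcddad'
  #20 SA[20]=29  'cddad'
  #21 SA[21]=17  'ceccdbabebebcddad'
  #22 SA[22]=33  'd'
  #23 SA[23]=5  'daaadcdbaaddceccdbabebebcddad'
  #24 SA[24]=31  'dad'
  #25 SA[25]=11  'dbaaddceccdbabebebcddad'
  #26 SA[26]=21  'dbabebebcddad'
  #27 SA[27]=9  'dcdbaaddceccdbabebebcddad'
  #28 SA[28]=16  'dceccdbabebebcddad'
  #29 SA[29]=30  'ddad'
  #30 SA[30]=15  'ddceccdbabebebcddad'
  #31 SA[31]=27  'ebcddad'
  #32 SA[32]=25  'ebebcddad'
  #33 SA[33]=18  'eccdbabebebcddad'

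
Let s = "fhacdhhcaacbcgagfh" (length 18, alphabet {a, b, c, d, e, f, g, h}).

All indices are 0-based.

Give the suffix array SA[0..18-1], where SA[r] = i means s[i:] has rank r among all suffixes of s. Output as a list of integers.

[8, 9, 2, 14, 11, 7, 10, 3, 12, 4, 16, 0, 13, 15, 17, 1, 6, 5]

rank | idx | suffix
   0 |   8 | aacbcgagfh
   1 |   9 | acbcgagfh
   2 |   2 | acdhhcaacbcgagfh
   3 |  14 | agfh
   4 |  11 | bcgagfh
   5 |   7 | caacbcgagfh
   6 |  10 | cbcgagfh
   7 |   3 | cdhhcaacbcgagfh
   8 |  12 | cgagfh
   9 |   4 | dhhcaacbcgagfh
  10 |  16 | fh
  11 |   0 | fhacdhhcaacbcgagfh
  12 |  13 | gagfh
  13 |  15 | gfh
  14 |  17 | h
  15 |   1 | hacdhhcaacbcgagfh
  16 |   6 | hcaacbcgagfh
  17 |   5 | hhcaacbcgagfh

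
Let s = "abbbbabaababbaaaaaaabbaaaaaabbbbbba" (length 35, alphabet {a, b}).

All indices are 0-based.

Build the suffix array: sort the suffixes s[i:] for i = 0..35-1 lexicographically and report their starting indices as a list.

[34, 13, 14, 22, 15, 23, 16, 24, 17, 25, 7, 18, 26, 5, 8, 10, 19, 0, 27, 33, 12, 21, 6, 4, 9, 32, 11, 20, 3, 31, 2, 30, 1, 29, 28]

rank | idx | suffix
   0 |  34 | a
   1 |  13 | aaaaaaabbaaaaaabbbbbba
   2 |  14 | aaaaaabbaaaaaabbbbbba
   3 |  22 | aaaaaabbbbbba
   4 |  15 | aaaaabbaaaaaabbbbbba
   5 |  23 | aaaaabbbbbba
   6 |  16 | aaaabbaaaaaabbbbbba
   7 |  24 | aaaabbbbbba
   8 |  17 | aaabbaaaaaabbbbbba
   9 |  25 | aaabbbbbba
  10 |   7 | aababbaaaaaaabbaaaaaabbbbbba
  11 |  18 | aabbaaaaaabbbbbba
  12 |  26 | aabbbbbba
  13 |   5 | abaababbaaaaaaabbaaaaaabbbbbba
  14 |   8 | ababbaaaaaaabbaaaaaabbbbbba
  15 |  10 | abbaaaaaaabbaaaaaabbbbbba
  16 |  19 | abbaaaaaabbbbbba
  17 |   0 | abbbbabaababbaaaaaaabbaaaaaabbbbbba
  18 |  27 | abbbbbba
  19 |  33 | ba
  20 |  12 | baaaaaaabbaaaaaabbbbbba
  21 |  21 | baaaaaabbbbbba
  22 |   6 | baababbaaaaaaabbaaaaaabbbbbba
  23 |   4 | babaababbaaaaaaabbaaaaaabbbbbba
  24 |   9 | babbaaaaaaabbaaaaaabbbbbba
  25 |  32 | bba
  26 |  11 | bbaaaaaaabbaaaaaabbbbbba
  27 |  20 | bbaaaaaabbbbbba
  28 |   3 | bbabaababbaaaaaaabbaaaaaabbbbbba
  29 |  31 | bbba
  30 |   2 | bbbabaababbaaaaaaabbaaaaaabbbbbba
  31 |  30 | bbbba
  32 |   1 | bbbbabaababbaaaaaaabbaaaaaabbbbbba
  33 |  29 | bbbbba
  34 |  28 | bbbbbba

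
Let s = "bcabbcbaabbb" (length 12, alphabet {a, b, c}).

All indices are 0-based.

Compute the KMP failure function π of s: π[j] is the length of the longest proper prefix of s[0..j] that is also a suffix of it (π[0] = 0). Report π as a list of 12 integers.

[0, 0, 0, 1, 1, 2, 1, 0, 0, 1, 1, 1]

π[0] = 0
j=1 s[j]='c': π[1]=0 (border '')
j=2 s[j]='a': π[2]=0 (border '')
j=3 s[j]='b': π[3]=1 (border 'b')
j=4 s[j]='b': k: 1→0; π[4]=1 (border 'b')
j=5 s[j]='c': π[5]=2 (border 'bc')
j=6 s[j]='b': k: 2→0; π[6]=1 (border 'b')
j=7 s[j]='a': k: 1→0; π[7]=0 (border '')
j=8 s[j]='a': π[8]=0 (border '')
j=9 s[j]='b': π[9]=1 (border 'b')
j=10 s[j]='b': k: 1→0; π[10]=1 (border 'b')
j=11 s[j]='b': k: 1→0; π[11]=1 (border 'b')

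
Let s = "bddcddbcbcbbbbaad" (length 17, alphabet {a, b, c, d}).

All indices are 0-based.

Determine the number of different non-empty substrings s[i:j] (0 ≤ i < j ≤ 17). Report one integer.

133

rank→(start, suffix):
  0 → (14, 'aad')
  1 → (15, 'ad')
  2 → (13, 'baad')
  3 → (12, 'bbaad')
  4 → (11, 'bbbaad')
  5 → (10, 'bbbbaad')
  6 → (8, 'bcbbbbaad')
  7 → (6, 'bcbcbbbbaad')
  8 → (0, 'bddcddbcbcbbbbaad')
  9 → (9, 'cbbbbaad')
  10 → (7, 'cbcbbbbaad')
  11 → (3, 'cddbcbcbbbbaad')
  12 → (16, 'd')
  13 → (5, 'dbcbcbbbbaad')
  14 → (2, 'dcddbcbcbbbbaad')
  15 → (4, 'ddbcbcbbbbaad')
  16 → (1, 'ddcddbcbcbbbbaad')

SA = [14, 15, 13, 12, 11, 10, 8, 6, 0, 9, 7, 3, 16, 5, 2, 4, 1]
i: (SA[i-1],SA[i]) lcp shared
  1: (14,15) 1 'a'
  2: (15,13) 0 ''
  3: (13,12) 1 'b'
  4: (12,11) 2 'bb'
  5: (11,10) 3 'bbb'
  6: (10,8) 1 'b'
  7: (8,6) 3 'bcb'
  8: (6,0) 1 'b'
  9: (0,9) 0 ''
  10: (9,7) 2 'cb'
  11: (7,3) 1 'c'
  12: (3,16) 0 ''
  13: (16,5) 1 'd'
  14: (5,2) 1 'd'
  15: (2,4) 1 'd'
  16: (4,1) 2 'dd'

n(n+1)/2 = 17·18/2 = 153
Σ LCP = 0 + 1 + 0 + 1 + 2 + 3 + 1 + 3 + 1 + 0 + 2 + 1 + 0 + 1 + 1 + 1 + 2 = 20
distinct = 153 − 20 = 133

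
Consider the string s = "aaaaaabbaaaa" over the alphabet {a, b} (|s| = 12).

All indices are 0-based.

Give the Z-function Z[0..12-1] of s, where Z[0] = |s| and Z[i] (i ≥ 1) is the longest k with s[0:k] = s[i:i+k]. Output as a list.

[12, 5, 4, 3, 2, 1, 0, 0, 4, 3, 2, 1]

Z[0]=12
i=1: fresh scan; Z[1]=5 scan→box=[1,6)
i=2: min(r-i=4, Z[1]=5)=4; Z[2]=4
i=3: min(r-i=3, Z[2]=4)=3; Z[3]=3
i=4: min(r-i=2, Z[3]=3)=2; Z[4]=2
i=5: min(r-i=1, Z[4]=2)=1; Z[5]=1
i=6: fresh scan; Z[6]=0
i=7: fresh scan; Z[7]=0
i=8: fresh scan; Z[8]=4 scan→box=[8,12)
i=9: min(r-i=3, Z[1]=5)=3; Z[9]=3
i=10: min(r-i=2, Z[2]=4)=2; Z[10]=2
i=11: min(r-i=1, Z[3]=3)=1; Z[11]=1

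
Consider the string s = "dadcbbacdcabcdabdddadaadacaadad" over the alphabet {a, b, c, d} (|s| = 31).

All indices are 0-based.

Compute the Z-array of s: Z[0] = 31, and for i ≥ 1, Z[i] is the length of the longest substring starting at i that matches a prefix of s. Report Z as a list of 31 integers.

[31, 0, 1, 0, 0, 0, 0, 0, 1, 0, 0, 0, 0, 2, 0, 0, 1, 1, 3, 0, 2, 0, 0, 2, 0, 0, 0, 0, 3, 0, 1]

Z[0]=31
i=1: fresh scan; Z[1]=0
i=2: fresh scan; Z[2]=1 grow→box=[2,3)
i=3: fresh scan; Z[3]=0
i=4: fresh scan; Z[4]=0
i=5: fresh scan; Z[5]=0
i=6: fresh scan; Z[6]=0
i=7: fresh scan; Z[7]=0
i=8: fresh scan; Z[8]=1 grow→box=[8,9)
i=9: fresh scan; Z[9]=0
i=10: fresh scan; Z[10]=0
i=11: fresh scan; Z[11]=0
i=12: fresh scan; Z[12]=0
i=13: fresh scan; Z[13]=2 grow→box=[13,15)
i=14: min(r-i=1, Z[1]=0)=0; Z[14]=0
i=15: fresh scan; Z[15]=0
i=16: fresh scan; Z[16]=1 grow→box=[16,17)
i=17: fresh scan; Z[17]=1 grow→box=[17,18)
i=18: fresh scan; Z[18]=3 grow→box=[18,21)
i=19: min(r-i=2, Z[1]=0)=0; Z[19]=0
i=20: min(r-i=1, Z[2]=1)=1; Z[20]=2 grow→box=[20,22)
i=21: min(r-i=1, Z[1]=0)=0; Z[21]=0
i=22: fresh scan; Z[22]=0
i=23: fresh scan; Z[23]=2 grow→box=[23,25)
i=24: min(r-i=1, Z[1]=0)=0; Z[24]=0
i=25: fresh scan; Z[25]=0
i=26: fresh scan; Z[26]=0
i=27: fresh scan; Z[27]=0
i=28: fresh scan; Z[28]=3 grow→box=[28,31)
i=29: min(r-i=2, Z[1]=0)=0; Z[29]=0
i=30: min(r-i=1, Z[2]=1)=1; Z[30]=1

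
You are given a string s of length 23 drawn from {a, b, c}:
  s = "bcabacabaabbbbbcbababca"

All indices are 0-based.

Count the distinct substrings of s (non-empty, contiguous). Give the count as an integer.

233

rank→(start, suffix):
  0 → (22, 'a')
  1 → (8, 'aabbbbbcbababca')
  2 → (6, 'abaabbbbbcbababca')
  3 → (17, 'ababca')
  4 → (2, 'abacabaabbbbbcbababca')
  5 → (9, 'abbbbbcbababca')
  6 → (19, 'abca')
  7 → (4, 'acabaabbbbbcbababca')
  8 → (7, 'baabbbbbcbababca')
  9 → (16, 'bababca')
  10 → (18, 'babca')
  11 → (3, 'bacabaabbbbbcbababca')
  12 → (10, 'bbbbbcbababca')
  13 → (11, 'bbbbcbababca')
  14 → (12, 'bbbcbababca')
  15 → (13, 'bbcbababca')
  16 → (20, 'bca')
  17 → (0, 'bcabacabaabbbbbcbababca')
  18 → (14, 'bcbababca')
  19 → (21, 'ca')
  20 → (5, 'cabaabbbbbcbababca')
  21 → (1, 'cabacabaabbbbbcbababca')
  22 → (15, 'cbababca')

SA = [22, 8, 6, 17, 2, 9, 19, 4, 7, 16, 18, 3, 10, 11, 12, 13, 20, 0, 14, 21, 5, 1, 15]
rank  pair      lcp
   1  s[22:],s[8:]  1  'a'
   2  s[8:],s[6:]  1  'a'
   3  s[6:],s[17:]  3  'aba'
   4  s[17:],s[2:]  3  'aba'
   5  s[2:],s[9:]  2  'ab'
   6  s[9:],s[19:]  2  'ab'
   7  s[19:],s[4:]  1  'a'
   8  s[4:],s[7:]  0  ''
   9  s[7:],s[16:]  2  'ba'
  10  s[16:],s[18:]  3  'bab'
  11  s[18:],s[3:]  2  'ba'
  12  s[3:],s[10:]  1  'b'
  13  s[10:],s[11:]  4  'bbbb'
  14  s[11:],s[12:]  3  'bbb'
  15  s[12:],s[13:]  2  'bb'
  16  s[13:],s[20:]  1  'b'
  17  s[20:],s[0:]  3  'bca'
  18  s[0:],s[14:]  2  'bc'
  19  s[14:],s[21:]  0  ''
  20  s[21:],s[5:]  2  'ca'
  21  s[5:],s[1:]  4  'caba'
  22  s[1:],s[15:]  1  'c'

n(n+1)/2 = 23·24/2 = 276
Σ LCP = 0 + 1 + 1 + 3 + 3 + 2 + 2 + 1 + 0 + 2 + 3 + 2 + 1 + 4 + 3 + 2 + 1 + 3 + 2 + 0 + 2 + 4 + 1 = 43
distinct = 276 − 43 = 233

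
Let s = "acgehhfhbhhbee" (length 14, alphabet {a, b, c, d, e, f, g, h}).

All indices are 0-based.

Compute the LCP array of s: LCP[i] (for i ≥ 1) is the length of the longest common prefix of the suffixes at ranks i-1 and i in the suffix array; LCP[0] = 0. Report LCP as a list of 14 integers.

rank→(start, suffix):
  0 → (0, 'acgehhfhbhhbee')
  1 → (11, 'bee')
  2 → (8, 'bhhbee')
  3 → (1, 'cgehhfhbhhbee')
  4 → (13, 'e')
  5 → (12, 'ee')
  6 → (3, 'ehhfhbhhbee')
  7 → (6, 'fhbhhbee')
  8 → (2, 'gehhfhbhhbee')
  9 → (10, 'hbee')
  10 → (7, 'hbhhbee')
  11 → (5, 'hfhbhhbee')
  12 → (9, 'hhbee')
  13 → (4, 'hhfhbhhbee')

SA = [0, 11, 8, 1, 13, 12, 3, 6, 2, 10, 7, 5, 9, 4]
[i] adj suffixes → lcp
  [1] 0/11 → 0 ('')
  [2] 11/8 → 1 ('b')
  [3] 8/1 → 0 ('')
  [4] 1/13 → 0 ('')
  [5] 13/12 → 1 ('e')
  [6] 12/3 → 1 ('e')
  [7] 3/6 → 0 ('')
  [8] 6/2 → 0 ('')
  [9] 2/10 → 0 ('')
  [10] 10/7 → 2 ('hb')
  [11] 7/5 → 1 ('h')
  [12] 5/9 → 1 ('h')
  [13] 9/4 → 2 ('hh')

[0, 0, 1, 0, 0, 1, 1, 0, 0, 0, 2, 1, 1, 2]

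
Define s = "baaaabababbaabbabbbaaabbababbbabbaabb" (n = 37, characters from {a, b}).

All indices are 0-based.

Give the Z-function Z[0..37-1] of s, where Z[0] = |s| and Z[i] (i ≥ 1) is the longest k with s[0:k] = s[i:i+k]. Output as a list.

[37, 0, 0, 0, 0, 2, 0, 2, 0, 1, 3, 0, 0, 1, 2, 0, 1, 1, 4, 0, 0, 0, 1, 2, 0, 2, 0, 1, 1, 2, 0, 1, 3, 0, 0, 1, 1]

Z[0]=37
i=1: outside box; Z[1]=0
i=2: outside box; Z[2]=0
i=3: outside box; Z[3]=0
i=4: outside box; Z[4]=0
i=5: outside box; Z[5]=2 grow→box=[5,7)
i=6: min(r-i=1, Z[1]=0)=0; Z[6]=0
i=7: outside box; Z[7]=2 grow→box=[7,9)
i=8: min(r-i=1, Z[1]=0)=0; Z[8]=0
i=9: outside box; Z[9]=1 grow→box=[9,10)
i=10: outside box; Z[10]=3 grow→box=[10,13)
i=11: min(r-i=2, Z[1]=0)=0; Z[11]=0
i=12: min(r-i=1, Z[2]=0)=0; Z[12]=0
i=13: outside box; Z[13]=1 grow→box=[13,14)
i=14: outside box; Z[14]=2 grow→box=[14,16)
i=15: min(r-i=1, Z[1]=0)=0; Z[15]=0
i=16: outside box; Z[16]=1 grow→box=[16,17)
i=17: outside box; Z[17]=1 grow→box=[17,18)
i=18: outside box; Z[18]=4 grow→box=[18,22)
i=19: min(r-i=3, Z[1]=0)=0; Z[19]=0
i=20: min(r-i=2, Z[2]=0)=0; Z[20]=0
i=21: min(r-i=1, Z[3]=0)=0; Z[21]=0
i=22: outside box; Z[22]=1 grow→box=[22,23)
i=23: outside box; Z[23]=2 grow→box=[23,25)
i=24: min(r-i=1, Z[1]=0)=0; Z[24]=0
i=25: outside box; Z[25]=2 grow→box=[25,27)
i=26: min(r-i=1, Z[1]=0)=0; Z[26]=0
i=27: outside box; Z[27]=1 grow→box=[27,28)
i=28: outside box; Z[28]=1 grow→box=[28,29)
i=29: outside box; Z[29]=2 grow→box=[29,31)
i=30: min(r-i=1, Z[1]=0)=0; Z[30]=0
i=31: outside box; Z[31]=1 grow→box=[31,32)
i=32: outside box; Z[32]=3 grow→box=[32,35)
i=33: min(r-i=2, Z[1]=0)=0; Z[33]=0
i=34: min(r-i=1, Z[2]=0)=0; Z[34]=0
i=35: outside box; Z[35]=1 grow→box=[35,36)
i=36: outside box; Z[36]=1 grow→box=[36,37)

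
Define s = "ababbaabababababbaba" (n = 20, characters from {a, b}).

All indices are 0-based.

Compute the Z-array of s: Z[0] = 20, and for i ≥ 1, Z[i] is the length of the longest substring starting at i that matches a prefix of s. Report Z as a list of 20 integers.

Z[0]=20
i=1: i≥r, start 0; Z[1]=0
i=2: i≥r, start 0; Z[2]=2 scan→box=[2,4)
i=3: min(r-i=1, Z[1]=0)=0; Z[3]=0
i=4: i≥r, start 0; Z[4]=0
i=5: i≥r, start 0; Z[5]=1 scan→box=[5,6)
i=6: i≥r, start 0; Z[6]=4 scan→box=[6,10)
i=7: min(r-i=3, Z[1]=0)=0; Z[7]=0
i=8: min(r-i=2, Z[2]=2)=2; Z[8]=4 scan→box=[8,12)
i=9: min(r-i=3, Z[1]=0)=0; Z[9]=0
i=10: min(r-i=2, Z[2]=2)=2; Z[10]=4 scan→box=[10,14)
i=11: min(r-i=3, Z[1]=0)=0; Z[11]=0
i=12: min(r-i=2, Z[2]=2)=2; Z[12]=6 scan→box=[12,18)
i=13: min(r-i=5, Z[1]=0)=0; Z[13]=0
i=14: min(r-i=4, Z[2]=2)=2; Z[14]=2
i=15: min(r-i=3, Z[3]=0)=0; Z[15]=0
i=16: min(r-i=2, Z[4]=0)=0; Z[16]=0
i=17: min(r-i=1, Z[5]=1)=1; Z[17]=3 scan→box=[17,20)
i=18: min(r-i=2, Z[1]=0)=0; Z[18]=0
i=19: min(r-i=1, Z[2]=2)=1; Z[19]=1

[20, 0, 2, 0, 0, 1, 4, 0, 4, 0, 4, 0, 6, 0, 2, 0, 0, 3, 0, 1]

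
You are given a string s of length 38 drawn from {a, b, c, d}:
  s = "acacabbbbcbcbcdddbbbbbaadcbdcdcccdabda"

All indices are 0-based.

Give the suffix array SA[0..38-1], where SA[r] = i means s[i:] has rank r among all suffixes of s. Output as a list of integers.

[37, 22, 4, 34, 2, 0, 23, 21, 20, 19, 18, 17, 5, 6, 7, 8, 10, 12, 35, 26, 3, 1, 9, 11, 25, 30, 31, 32, 28, 13, 36, 33, 16, 24, 29, 27, 15, 14]

rank→(start, suffix):
  0 → (37, 'a')
  1 → (22, 'aadcbdcdcccdabda')
  2 → (4, 'abbbbcbcbcdddbbbbbaadcbdcdcccdabda')
  3 → (34, 'abda')
  4 → (2, 'acabbbbcbcbcdddbbbbbaadcbdcdcccdabda')
  5 → (0, 'acacabbbbcbcbcdddbbbbbaadcbdcdcccdabda')
  6 → (23, 'adcbdcdcccdabda')
  7 → (21, 'baadcbdcdcccdabda')
  8 → (20, 'bbaadcbdcdcccdabda')
  9 → (19, 'bbbaadcbdcdcccdabda')
  10 → (18, 'bbbbaadcbdcdcccdabda')
  11 → (17, 'bbbbbaadcbdcdcccdabda')
  12 → (5, 'bbbbcbcbcdddbbbbbaadcbdcdcccdabda')
  13 → (6, 'bbbcbcbcdddbbbbbaadcbdcdcccdabda')
  14 → (7, 'bbcbcbcdddbbbbbaadcbdcdcccdabda')
  15 → (8, 'bcbcbcdddbbbbbaadcbdcdcccdabda')
  16 → (10, 'bcbcdddbbbbbaadcbdcdcccdabda')
  17 → (12, 'bcdddbbbbbaadcbdcdcccdabda')
  18 → (35, 'bda')
  19 → (26, 'bdcdcccdabda')
  20 → (3, 'cabbbbcbcbcdddbbbbbaadcbdcdcccdabda')
  21 → (1, 'cacabbbbcbcbcdddbbbbbaadcbdcdcccdabda')
  22 → (9, 'cbcbcdddbbbbbaadcbdcdcccdabda')
  23 → (11, 'cbcdddbbbbbaadcbdcdcccdabda')
  24 → (25, 'cbdcdcccdabda')
  25 → (30, 'cccdabda')
  26 → (31, 'ccdabda')
  27 → (32, 'cdabda')
  28 → (28, 'cdcccdabda')
  29 → (13, 'cdddbbbbbaadcbdcdcccdabda')
  30 → (36, 'da')
  31 → (33, 'dabda')
  32 → (16, 'dbbbbbaadcbdcdcccdabda')
  33 → (24, 'dcbdcdcccdabda')
  34 → (29, 'dcccdabda')
  35 → (27, 'dcdcccdabda')
  36 → (15, 'ddbbbbbaadcbdcdcccdabda')
  37 → (14, 'dddbbbbbaadcbdcdcccdabda')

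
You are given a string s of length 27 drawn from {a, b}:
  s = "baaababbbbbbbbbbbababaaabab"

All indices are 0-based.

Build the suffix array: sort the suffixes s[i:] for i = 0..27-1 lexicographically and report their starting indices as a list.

[21, 1, 22, 2, 25, 19, 23, 17, 3, 5, 26, 20, 0, 24, 18, 16, 4, 15, 14, 13, 12, 11, 10, 9, 8, 7, 6]

sorted suffixes:
  #0 SA[0]=21  'aaabab'
  #1 SA[1]=1  'aaababbbbbbbbbbbababaaabab'
  #2 SA[2]=22  'aabab'
  #3 SA[3]=2  'aababbbbbbbbbbbababaaabab'
  #4 SA[4]=25  'ab'
  #5 SA[5]=19  'abaaabab'
  #6 SA[6]=23  'abab'
  #7 SA[7]=17  'ababaaabab'
  #8 SA[8]=3  'ababbbbbbbbbbbababaaabab'
  #9 SA[9]=5  'abbbbbbbbbbbababaaabab'
  #10 SA[10]=26  'b'
  #11 SA[11]=20  'baaabab'
  #12 SA[12]=0  'baaababbbbbbbbbbbababaaabab'
  #13 SA[13]=24  'bab'
  #14 SA[14]=18  'babaaabab'
  #15 SA[15]=16  'bababaaabab'
  #16 SA[16]=4  'babbbbbbbbbbbababaaabab'
  #17 SA[17]=15  'bbababaaabab'
  #18 SA[18]=14  'bbbababaaabab'
  #19 SA[19]=13  'bbbbababaaabab'
  #20 SA[20]=12  'bbbbbababaaabab'
  #21 SA[21]=11  'bbbbbbababaaabab'
  #22 SA[22]=10  'bbbbbbbababaaabab'
  #23 SA[23]=9  'bbbbbbbbababaaabab'
  #24 SA[24]=8  'bbbbbbbbbababaaabab'
  #25 SA[25]=7  'bbbbbbbbbbababaaabab'
  #26 SA[26]=6  'bbbbbbbbbbbababaaabab'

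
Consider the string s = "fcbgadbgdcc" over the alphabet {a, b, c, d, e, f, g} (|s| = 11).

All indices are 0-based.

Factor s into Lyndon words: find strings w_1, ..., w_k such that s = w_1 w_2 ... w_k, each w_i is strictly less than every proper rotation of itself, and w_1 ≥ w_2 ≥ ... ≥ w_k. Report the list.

emit factor 1: 'f' (i=0, period=1)
emit factor 2: 'c' (i=1, period=1)
emit factor 3: 'bg' (i=2, period=2)
emit factor 4: 'adbgdcc' (i=4, period=7)

["f", "c", "bg", "adbgdcc"]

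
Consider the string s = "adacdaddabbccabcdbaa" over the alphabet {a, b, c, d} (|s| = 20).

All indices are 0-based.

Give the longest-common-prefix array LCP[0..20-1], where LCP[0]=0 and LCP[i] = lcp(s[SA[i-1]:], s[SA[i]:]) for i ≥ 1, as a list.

rank | idx | suffix
   0 |  19 | a
   1 |  18 | aa
   2 |   8 | abbccabcdbaa
   3 |  13 | abcdbaa
   4 |   2 | acdaddabbccabcdbaa
   5 |   0 | adacdaddabbccabcdbaa
   6 |   5 | addabbccabcdbaa
   7 |  17 | baa
   8 |   9 | bbccabcdbaa
   9 |  10 | bccabcdbaa
  10 |  14 | bcdbaa
  11 |  12 | cabcdbaa
  12 |  11 | ccabcdbaa
  13 |   3 | cdaddabbccabcdbaa
  14 |  15 | cdbaa
  15 |   7 | dabbccabcdbaa
  16 |   1 | dacdaddabbccabcdbaa
  17 |   4 | daddabbccabcdbaa
  18 |  16 | dbaa
  19 |   6 | ddabbccabcdbaa

SA = [19, 18, 8, 13, 2, 0, 5, 17, 9, 10, 14, 12, 11, 3, 15, 7, 1, 4, 16, 6]
rank  pair      lcp
   1  s[19:],s[18:]  1  'a'
   2  s[18:],s[8:]  1  'a'
   3  s[8:],s[13:]  2  'ab'
   4  s[13:],s[2:]  1  'a'
   5  s[2:],s[0:]  1  'a'
   6  s[0:],s[5:]  2  'ad'
   7  s[5:],s[17:]  0  ''
   8  s[17:],s[9:]  1  'b'
   9  s[9:],s[10:]  1  'b'
  10  s[10:],s[14:]  2  'bc'
  11  s[14:],s[12:]  0  ''
  12  s[12:],s[11:]  1  'c'
  13  s[11:],s[3:]  1  'c'
  14  s[3:],s[15:]  2  'cd'
  15  s[15:],s[7:]  0  ''
  16  s[7:],s[1:]  2  'da'
  17  s[1:],s[4:]  2  'da'
  18  s[4:],s[16:]  1  'd'
  19  s[16:],s[6:]  1  'd'

[0, 1, 1, 2, 1, 1, 2, 0, 1, 1, 2, 0, 1, 1, 2, 0, 2, 2, 1, 1]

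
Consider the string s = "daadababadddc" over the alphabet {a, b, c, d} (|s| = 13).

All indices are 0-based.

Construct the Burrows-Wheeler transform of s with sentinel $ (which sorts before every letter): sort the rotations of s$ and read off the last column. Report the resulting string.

cddbabaad$adda

rank  rotation        last
    0  $daadababadddc  c
    1  aadababadddc$d  d
    2  ababadddc$daad  d
    3  abadddc$daadab  b
    4  adababadddc$da  a
    5  adddc$daadabab  b
    6  babadddc$daada  a
    7  badddc$daadaba  a
    8  c$daadababaddd  d
    9  daadababadddc$  $
   10  dababadddc$daa  a
   11  dc$daadababadd  d
   12  ddc$daadababad  d
   13  dddc$daadababa  a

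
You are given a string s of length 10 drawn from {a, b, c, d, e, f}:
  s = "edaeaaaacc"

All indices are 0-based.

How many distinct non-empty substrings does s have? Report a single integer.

46

rank→(start, suffix):
  0 → (4, 'aaaacc')
  1 → (5, 'aaacc')
  2 → (6, 'aacc')
  3 → (7, 'acc')
  4 → (2, 'aeaaaacc')
  5 → (9, 'c')
  6 → (8, 'cc')
  7 → (1, 'daeaaaacc')
  8 → (3, 'eaaaacc')
  9 → (0, 'edaeaaaacc')

SA = [4, 5, 6, 7, 2, 9, 8, 1, 3, 0]
[i] adj suffixes → lcp
  [1] 4/5 → 3 ('aaa')
  [2] 5/6 → 2 ('aa')
  [3] 6/7 → 1 ('a')
  [4] 7/2 → 1 ('a')
  [5] 2/9 → 0 ('')
  [6] 9/8 → 1 ('c')
  [7] 8/1 → 0 ('')
  [8] 1/3 → 0 ('')
  [9] 3/0 → 1 ('e')

n(n+1)/2 = 10·11/2 = 55
Σ LCP = 0 + 3 + 2 + 1 + 1 + 0 + 1 + 0 + 0 + 1 = 9
distinct = 55 − 9 = 46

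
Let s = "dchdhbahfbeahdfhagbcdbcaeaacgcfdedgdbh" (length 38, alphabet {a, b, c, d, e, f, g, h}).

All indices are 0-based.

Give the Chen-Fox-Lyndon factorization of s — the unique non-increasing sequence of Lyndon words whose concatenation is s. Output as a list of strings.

emit factor 1: 'd' (i=0, period=1)
emit factor 2: 'chdh' (i=1, period=4)
emit factor 3: 'b' (i=5, period=1)
emit factor 4: 'ahfbe' (i=6, period=5)
emit factor 5: 'ahdfh' (i=11, period=5)
emit factor 6: 'agbcdbc' (i=16, period=7)
emit factor 7: 'ae' (i=23, period=2)
emit factor 8: 'aacgcfdedgdbh' (i=25, period=13)

["d", "chdh", "b", "ahfbe", "ahdfh", "agbcdbc", "ae", "aacgcfdedgdbh"]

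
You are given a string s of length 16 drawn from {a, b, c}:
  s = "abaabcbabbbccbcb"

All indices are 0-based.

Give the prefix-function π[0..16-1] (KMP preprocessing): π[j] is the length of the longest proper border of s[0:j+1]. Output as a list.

[0, 0, 1, 1, 2, 0, 0, 1, 2, 0, 0, 0, 0, 0, 0, 0]

π[0] = 0
j=1 s[j]='b': π[1]=0 (border '')
j=2 s[j]='a': π[2]=1 (border 'a')
j=3 s[j]='a': k: 1→0; π[3]=1 (border 'a')
j=4 s[j]='b': π[4]=2 (border 'ab')
j=5 s[j]='c': k: 2→0; π[5]=0 (border '')
j=6 s[j]='b': π[6]=0 (border '')
j=7 s[j]='a': π[7]=1 (border 'a')
j=8 s[j]='b': π[8]=2 (border 'ab')
j=9 s[j]='b': k: 2→0; π[9]=0 (border '')
j=10 s[j]='b': π[10]=0 (border '')
j=11 s[j]='c': π[11]=0 (border '')
j=12 s[j]='c': π[12]=0 (border '')
j=13 s[j]='b': π[13]=0 (border '')
j=14 s[j]='c': π[14]=0 (border '')
j=15 s[j]='b': π[15]=0 (border '')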